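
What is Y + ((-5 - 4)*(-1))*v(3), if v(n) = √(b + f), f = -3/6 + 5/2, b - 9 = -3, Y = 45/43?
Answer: 45/43 + 18*√2 ≈ 26.502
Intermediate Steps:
Y = 45/43 (Y = 45*(1/43) = 45/43 ≈ 1.0465)
b = 6 (b = 9 - 3 = 6)
f = 2 (f = -3*⅙ + 5*(½) = -½ + 5/2 = 2)
v(n) = 2*√2 (v(n) = √(6 + 2) = √8 = 2*√2)
Y + ((-5 - 4)*(-1))*v(3) = 45/43 + ((-5 - 4)*(-1))*(2*√2) = 45/43 + (-9*(-1))*(2*√2) = 45/43 + 9*(2*√2) = 45/43 + 18*√2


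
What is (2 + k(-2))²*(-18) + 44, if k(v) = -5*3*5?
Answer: -95878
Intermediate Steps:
k(v) = -75 (k(v) = -15*5 = -75)
(2 + k(-2))²*(-18) + 44 = (2 - 75)²*(-18) + 44 = (-73)²*(-18) + 44 = 5329*(-18) + 44 = -95922 + 44 = -95878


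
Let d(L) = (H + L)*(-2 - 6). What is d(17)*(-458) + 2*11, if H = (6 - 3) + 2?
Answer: 80630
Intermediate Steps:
H = 5 (H = 3 + 2 = 5)
d(L) = -40 - 8*L (d(L) = (5 + L)*(-2 - 6) = (5 + L)*(-8) = -40 - 8*L)
d(17)*(-458) + 2*11 = (-40 - 8*17)*(-458) + 2*11 = (-40 - 136)*(-458) + 22 = -176*(-458) + 22 = 80608 + 22 = 80630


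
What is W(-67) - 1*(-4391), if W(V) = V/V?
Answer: 4392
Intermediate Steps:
W(V) = 1
W(-67) - 1*(-4391) = 1 - 1*(-4391) = 1 + 4391 = 4392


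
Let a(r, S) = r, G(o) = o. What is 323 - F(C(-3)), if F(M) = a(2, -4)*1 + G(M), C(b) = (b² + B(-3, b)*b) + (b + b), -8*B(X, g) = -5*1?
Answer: 2559/8 ≈ 319.88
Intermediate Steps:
B(X, g) = 5/8 (B(X, g) = -(-5)/8 = -⅛*(-5) = 5/8)
C(b) = b² + 21*b/8 (C(b) = (b² + 5*b/8) + (b + b) = (b² + 5*b/8) + 2*b = b² + 21*b/8)
F(M) = 2 + M (F(M) = 2*1 + M = 2 + M)
323 - F(C(-3)) = 323 - (2 + (⅛)*(-3)*(21 + 8*(-3))) = 323 - (2 + (⅛)*(-3)*(21 - 24)) = 323 - (2 + (⅛)*(-3)*(-3)) = 323 - (2 + 9/8) = 323 - 1*25/8 = 323 - 25/8 = 2559/8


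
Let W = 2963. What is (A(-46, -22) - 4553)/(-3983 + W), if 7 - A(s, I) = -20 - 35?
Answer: 1497/340 ≈ 4.4029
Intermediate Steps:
A(s, I) = 62 (A(s, I) = 7 - (-20 - 35) = 7 - 1*(-55) = 7 + 55 = 62)
(A(-46, -22) - 4553)/(-3983 + W) = (62 - 4553)/(-3983 + 2963) = -4491/(-1020) = -4491*(-1/1020) = 1497/340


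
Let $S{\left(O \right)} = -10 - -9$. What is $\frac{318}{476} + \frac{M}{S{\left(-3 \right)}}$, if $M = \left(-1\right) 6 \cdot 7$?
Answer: $\frac{10155}{238} \approx 42.668$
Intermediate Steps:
$S{\left(O \right)} = -1$ ($S{\left(O \right)} = -10 + 9 = -1$)
$M = -42$ ($M = \left(-6\right) 7 = -42$)
$\frac{318}{476} + \frac{M}{S{\left(-3 \right)}} = \frac{318}{476} - \frac{42}{-1} = 318 \cdot \frac{1}{476} - -42 = \frac{159}{238} + 42 = \frac{10155}{238}$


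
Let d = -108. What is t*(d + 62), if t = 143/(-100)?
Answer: 3289/50 ≈ 65.780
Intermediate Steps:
t = -143/100 (t = 143*(-1/100) = -143/100 ≈ -1.4300)
t*(d + 62) = -143*(-108 + 62)/100 = -143/100*(-46) = 3289/50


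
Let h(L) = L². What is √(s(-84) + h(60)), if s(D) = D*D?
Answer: 12*√74 ≈ 103.23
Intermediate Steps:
s(D) = D²
√(s(-84) + h(60)) = √((-84)² + 60²) = √(7056 + 3600) = √10656 = 12*√74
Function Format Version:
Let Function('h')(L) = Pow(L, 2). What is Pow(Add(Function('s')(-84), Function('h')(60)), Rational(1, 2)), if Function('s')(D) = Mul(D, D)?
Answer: Mul(12, Pow(74, Rational(1, 2))) ≈ 103.23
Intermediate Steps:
Function('s')(D) = Pow(D, 2)
Pow(Add(Function('s')(-84), Function('h')(60)), Rational(1, 2)) = Pow(Add(Pow(-84, 2), Pow(60, 2)), Rational(1, 2)) = Pow(Add(7056, 3600), Rational(1, 2)) = Pow(10656, Rational(1, 2)) = Mul(12, Pow(74, Rational(1, 2)))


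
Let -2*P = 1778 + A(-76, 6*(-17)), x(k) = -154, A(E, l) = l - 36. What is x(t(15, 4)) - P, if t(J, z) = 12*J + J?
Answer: 666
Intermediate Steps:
A(E, l) = -36 + l
t(J, z) = 13*J
P = -820 (P = -(1778 + (-36 + 6*(-17)))/2 = -(1778 + (-36 - 102))/2 = -(1778 - 138)/2 = -½*1640 = -820)
x(t(15, 4)) - P = -154 - 1*(-820) = -154 + 820 = 666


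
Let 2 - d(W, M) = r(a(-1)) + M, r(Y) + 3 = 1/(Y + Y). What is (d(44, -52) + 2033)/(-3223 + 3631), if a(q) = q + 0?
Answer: 4181/816 ≈ 5.1238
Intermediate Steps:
a(q) = q
r(Y) = -3 + 1/(2*Y) (r(Y) = -3 + 1/(Y + Y) = -3 + 1/(2*Y))
d(W, M) = 11/2 - M (d(W, M) = 2 - ((-3 + (1/2)/(-1)) + M) = 2 - ((-3 + (1/2)*(-1)) + M) = 2 - ((-3 - 1/2) + M) = 2 - (-7/2 + M) = 2 + (7/2 - M) = 11/2 - M)
(d(44, -52) + 2033)/(-3223 + 3631) = ((11/2 - 1*(-52)) + 2033)/(-3223 + 3631) = ((11/2 + 52) + 2033)/408 = (115/2 + 2033)*(1/408) = (4181/2)*(1/408) = 4181/816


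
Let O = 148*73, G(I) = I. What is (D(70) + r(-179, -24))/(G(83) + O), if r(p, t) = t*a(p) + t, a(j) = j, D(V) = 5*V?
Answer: 4622/10887 ≈ 0.42454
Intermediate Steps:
r(p, t) = t + p*t (r(p, t) = t*p + t = p*t + t = t + p*t)
O = 10804
(D(70) + r(-179, -24))/(G(83) + O) = (5*70 - 24*(1 - 179))/(83 + 10804) = (350 - 24*(-178))/10887 = (350 + 4272)*(1/10887) = 4622*(1/10887) = 4622/10887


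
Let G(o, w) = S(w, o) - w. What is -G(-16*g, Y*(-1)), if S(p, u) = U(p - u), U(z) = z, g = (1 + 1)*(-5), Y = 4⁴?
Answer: 160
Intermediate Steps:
Y = 256
g = -10 (g = 2*(-5) = -10)
S(p, u) = p - u
G(o, w) = -o (G(o, w) = (w - o) - w = -o)
-G(-16*g, Y*(-1)) = -(-1)*(-16*(-10)) = -(-1)*160 = -1*(-160) = 160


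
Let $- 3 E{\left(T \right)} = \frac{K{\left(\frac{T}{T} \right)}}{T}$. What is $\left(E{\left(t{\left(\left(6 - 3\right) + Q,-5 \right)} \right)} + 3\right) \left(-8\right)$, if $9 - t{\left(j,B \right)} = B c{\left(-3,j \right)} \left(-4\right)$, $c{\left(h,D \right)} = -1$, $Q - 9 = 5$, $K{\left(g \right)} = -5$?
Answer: $- \frac{2128}{87} \approx -24.46$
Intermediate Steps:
$Q = 14$ ($Q = 9 + 5 = 14$)
$t{\left(j,B \right)} = 9 - 4 B$ ($t{\left(j,B \right)} = 9 - B \left(-1\right) \left(-4\right) = 9 - - B \left(-4\right) = 9 - 4 B$)
$E{\left(T \right)} = \frac{5}{3 T}$ ($E{\left(T \right)} = - \frac{\left(-5\right) \frac{1}{T}}{3} = \frac{5}{3 T}$)
$\left(E{\left(t{\left(\left(6 - 3\right) + Q,-5 \right)} \right)} + 3\right) \left(-8\right) = \left(\frac{5}{3 \left(9 - -20\right)} + 3\right) \left(-8\right) = \left(\frac{5}{3 \left(9 + 20\right)} + 3\right) \left(-8\right) = \left(\frac{5}{3 \cdot 29} + 3\right) \left(-8\right) = \left(\frac{5}{3} \cdot \frac{1}{29} + 3\right) \left(-8\right) = \left(\frac{5}{87} + 3\right) \left(-8\right) = \frac{266}{87} \left(-8\right) = - \frac{2128}{87}$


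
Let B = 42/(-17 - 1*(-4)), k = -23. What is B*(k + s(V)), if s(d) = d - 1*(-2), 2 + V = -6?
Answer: 1218/13 ≈ 93.692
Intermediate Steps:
V = -8 (V = -2 - 6 = -8)
s(d) = 2 + d (s(d) = d + 2 = 2 + d)
B = -42/13 (B = 42/(-17 + 4) = 42/(-13) = 42*(-1/13) = -42/13 ≈ -3.2308)
B*(k + s(V)) = -42*(-23 + (2 - 8))/13 = -42*(-23 - 6)/13 = -42/13*(-29) = 1218/13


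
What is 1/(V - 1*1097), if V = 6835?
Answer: 1/5738 ≈ 0.00017428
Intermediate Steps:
1/(V - 1*1097) = 1/(6835 - 1*1097) = 1/(6835 - 1097) = 1/5738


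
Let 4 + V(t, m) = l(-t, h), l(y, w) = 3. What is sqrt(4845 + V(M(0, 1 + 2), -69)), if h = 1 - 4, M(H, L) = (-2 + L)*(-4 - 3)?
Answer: 2*sqrt(1211) ≈ 69.599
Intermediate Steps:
M(H, L) = 14 - 7*L (M(H, L) = (-2 + L)*(-7) = 14 - 7*L)
h = -3
V(t, m) = -1 (V(t, m) = -4 + 3 = -1)
sqrt(4845 + V(M(0, 1 + 2), -69)) = sqrt(4845 - 1) = sqrt(4844) = 2*sqrt(1211)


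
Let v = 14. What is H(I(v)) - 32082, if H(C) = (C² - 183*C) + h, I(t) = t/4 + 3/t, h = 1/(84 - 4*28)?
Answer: -6418599/196 ≈ -32748.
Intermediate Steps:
h = -1/28 (h = 1/(84 - 112) = 1/(-28) = -1/28 ≈ -0.035714)
I(t) = 3/t + t/4 (I(t) = t*(¼) + 3/t = t/4 + 3/t = 3/t + t/4)
H(C) = -1/28 + C² - 183*C (H(C) = (C² - 183*C) - 1/28 = -1/28 + C² - 183*C)
H(I(v)) - 32082 = (-1/28 + (3/14 + (¼)*14)² - 183*(3/14 + (¼)*14)) - 32082 = (-1/28 + (3*(1/14) + 7/2)² - 183*(3*(1/14) + 7/2)) - 32082 = (-1/28 + (3/14 + 7/2)² - 183*(3/14 + 7/2)) - 32082 = (-1/28 + (26/7)² - 183*26/7) - 32082 = (-1/28 + 676/49 - 4758/7) - 32082 = -130527/196 - 32082 = -6418599/196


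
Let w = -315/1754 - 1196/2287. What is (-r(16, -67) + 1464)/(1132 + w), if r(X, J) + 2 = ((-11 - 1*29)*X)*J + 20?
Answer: -166208264732/4538084347 ≈ -36.625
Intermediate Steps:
w = -2818189/4011398 (w = -315*1/1754 - 1196*1/2287 = -315/1754 - 1196/2287 = -2818189/4011398 ≈ -0.70255)
r(X, J) = 18 - 40*J*X (r(X, J) = -2 + (((-11 - 1*29)*X)*J + 20) = -2 + (((-11 - 29)*X)*J + 20) = -2 + ((-40*X)*J + 20) = -2 + (-40*J*X + 20) = -2 + (20 - 40*J*X) = 18 - 40*J*X)
(-r(16, -67) + 1464)/(1132 + w) = (-(18 - 40*(-67)*16) + 1464)/(1132 - 2818189/4011398) = (-(18 + 42880) + 1464)/(4538084347/4011398) = (-1*42898 + 1464)*(4011398/4538084347) = (-42898 + 1464)*(4011398/4538084347) = -41434*4011398/4538084347 = -166208264732/4538084347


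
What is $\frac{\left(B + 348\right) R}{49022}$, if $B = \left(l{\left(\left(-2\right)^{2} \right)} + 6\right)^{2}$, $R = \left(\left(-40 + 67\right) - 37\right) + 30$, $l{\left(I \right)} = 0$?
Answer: $\frac{3840}{24511} \approx 0.15666$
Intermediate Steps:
$R = 20$ ($R = \left(27 - 37\right) + 30 = -10 + 30 = 20$)
$B = 36$ ($B = \left(0 + 6\right)^{2} = 6^{2} = 36$)
$\frac{\left(B + 348\right) R}{49022} = \frac{\left(36 + 348\right) 20}{49022} = 384 \cdot 20 \cdot \frac{1}{49022} = 7680 \cdot \frac{1}{49022} = \frac{3840}{24511}$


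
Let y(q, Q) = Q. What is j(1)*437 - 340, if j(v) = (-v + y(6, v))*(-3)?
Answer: -340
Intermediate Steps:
j(v) = 0 (j(v) = (-v + v)*(-3) = 0*(-3) = 0)
j(1)*437 - 340 = 0*437 - 340 = 0 - 340 = -340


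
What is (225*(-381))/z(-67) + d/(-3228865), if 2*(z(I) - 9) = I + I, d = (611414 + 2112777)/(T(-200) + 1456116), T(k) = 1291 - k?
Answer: 403457530820561797/272972141111190 ≈ 1478.0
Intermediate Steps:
d = 2724191/1457607 (d = (611414 + 2112777)/((1291 - 1*(-200)) + 1456116) = 2724191/((1291 + 200) + 1456116) = 2724191/(1491 + 1456116) = 2724191/1457607 ≈ 1.8689)
z(I) = 9 + I (z(I) = 9 + (I + I)/2 = 9 + (2*I)/2 = 9 + I)
(225*(-381))/z(-67) + d/(-3228865) = (225*(-381))/(9 - 67) + (2724191/1457607)/(-3228865) = -85725/(-58) + (2724191/1457607)*(-1/3228865) = -85725*(-1/58) - 2724191/4706416226055 = 85725/58 - 2724191/4706416226055 = 403457530820561797/272972141111190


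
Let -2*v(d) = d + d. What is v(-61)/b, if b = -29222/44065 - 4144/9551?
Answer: -25672753715/461704682 ≈ -55.604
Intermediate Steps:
v(d) = -d (v(d) = -(d + d)/2 = -d)
b = -461704682/420864815 (b = -29222*1/44065 - 4144*1/9551 = -29222/44065 - 4144/9551 = -461704682/420864815 ≈ -1.0970)
v(-61)/b = (-1*(-61))/(-461704682/420864815) = 61*(-420864815/461704682) = -25672753715/461704682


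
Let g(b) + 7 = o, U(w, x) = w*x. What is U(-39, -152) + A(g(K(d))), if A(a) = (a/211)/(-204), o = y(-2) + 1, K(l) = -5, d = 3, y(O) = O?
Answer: 63791210/10761 ≈ 5928.0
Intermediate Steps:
o = -1 (o = -2 + 1 = -1)
g(b) = -8 (g(b) = -7 - 1 = -8)
A(a) = -a/43044 (A(a) = (a*(1/211))*(-1/204) = (a/211)*(-1/204) = -a/43044)
U(-39, -152) + A(g(K(d))) = -39*(-152) - 1/43044*(-8) = 5928 + 2/10761 = 63791210/10761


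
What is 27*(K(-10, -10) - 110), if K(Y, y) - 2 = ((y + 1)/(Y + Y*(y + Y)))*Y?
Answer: -55161/19 ≈ -2903.2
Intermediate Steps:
K(Y, y) = 2 + Y*(1 + y)/(Y + Y*(Y + y)) (K(Y, y) = 2 + ((y + 1)/(Y + Y*(y + Y)))*Y = 2 + ((1 + y)/(Y + Y*(Y + y)))*Y = 2 + Y*(1 + y)/(Y + Y*(Y + y)))
27*(K(-10, -10) - 110) = 27*((3 + 2*(-10) + 3*(-10))/(1 - 10 - 10) - 110) = 27*((3 - 20 - 30)/(-19) - 110) = 27*(-1/19*(-47) - 110) = 27*(47/19 - 110) = 27*(-2043/19) = -55161/19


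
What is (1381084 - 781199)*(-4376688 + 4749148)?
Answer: 223433167100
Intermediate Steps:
(1381084 - 781199)*(-4376688 + 4749148) = 599885*372460 = 223433167100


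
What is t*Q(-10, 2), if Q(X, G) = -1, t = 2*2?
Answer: -4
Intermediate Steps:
t = 4
t*Q(-10, 2) = 4*(-1) = -4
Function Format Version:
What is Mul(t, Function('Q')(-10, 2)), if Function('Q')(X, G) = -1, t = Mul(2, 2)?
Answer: -4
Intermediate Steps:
t = 4
Mul(t, Function('Q')(-10, 2)) = Mul(4, -1) = -4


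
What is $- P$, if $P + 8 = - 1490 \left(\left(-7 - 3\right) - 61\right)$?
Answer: $-105782$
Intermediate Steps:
$P = 105782$ ($P = -8 - 1490 \left(\left(-7 - 3\right) - 61\right) = -8 - 1490 \left(-10 - 61\right) = -8 - -105790 = -8 + 105790 = 105782$)
$- P = \left(-1\right) 105782 = -105782$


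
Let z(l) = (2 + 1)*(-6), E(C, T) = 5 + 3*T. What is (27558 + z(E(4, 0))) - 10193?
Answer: 17347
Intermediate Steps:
z(l) = -18 (z(l) = 3*(-6) = -18)
(27558 + z(E(4, 0))) - 10193 = (27558 - 18) - 10193 = 27540 - 10193 = 17347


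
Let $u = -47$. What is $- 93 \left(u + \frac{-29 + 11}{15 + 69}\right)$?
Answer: $\frac{61473}{14} \approx 4390.9$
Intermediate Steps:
$- 93 \left(u + \frac{-29 + 11}{15 + 69}\right) = - 93 \left(-47 + \frac{-29 + 11}{15 + 69}\right) = - 93 \left(-47 - \frac{18}{84}\right) = - 93 \left(-47 - \frac{3}{14}\right) = \left(-93\right) \left(- \frac{661}{14}\right) = \frac{61473}{14}$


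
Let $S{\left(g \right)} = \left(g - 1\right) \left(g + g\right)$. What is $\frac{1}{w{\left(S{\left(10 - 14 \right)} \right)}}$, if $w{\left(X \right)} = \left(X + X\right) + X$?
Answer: $\frac{1}{120} \approx 0.0083333$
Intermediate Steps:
$S{\left(g \right)} = 2 g \left(-1 + g\right)$ ($S{\left(g \right)} = \left(-1 + g\right) 2 g = 2 g \left(-1 + g\right)$)
$w{\left(X \right)} = 3 X$ ($w{\left(X \right)} = 2 X + X = 3 X$)
$\frac{1}{w{\left(S{\left(10 - 14 \right)} \right)}} = \frac{1}{3 \cdot 2 \left(10 - 14\right) \left(-1 + \left(10 - 14\right)\right)} = \frac{1}{3 \cdot 2 \left(-4\right) \left(-1 - 4\right)} = \frac{1}{3 \cdot 2 \left(-4\right) \left(-5\right)} = \frac{1}{3 \cdot 40} = \frac{1}{120}$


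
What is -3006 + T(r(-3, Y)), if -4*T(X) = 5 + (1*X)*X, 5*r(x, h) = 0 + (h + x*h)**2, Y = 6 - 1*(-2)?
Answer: -366261/100 ≈ -3662.6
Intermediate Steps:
Y = 8 (Y = 6 + 2 = 8)
r(x, h) = (h + h*x)**2/5 (r(x, h) = (0 + (h + x*h)**2)/5 = (0 + (h + h*x)**2)/5 = (h + h*x)**2/5)
T(X) = -5/4 - X**2/4 (T(X) = -(5 + (1*X)*X)/4 = -(5 + X*X)/4 = -(5 + X**2)/4 = -5/4 - X**2/4)
-3006 + T(r(-3, Y)) = -3006 + (-5/4 - 4096*(1 - 3)**4/25/4) = -3006 + (-5/4 - ((1/5)*64*(-2)**2)**2/4) = -3006 + (-5/4 - ((1/5)*64*4)**2/4) = -3006 + (-5/4 - (256/5)**2/4) = -3006 + (-5/4 - 1/4*65536/25) = -3006 + (-5/4 - 16384/25) = -3006 - 65661/100 = -366261/100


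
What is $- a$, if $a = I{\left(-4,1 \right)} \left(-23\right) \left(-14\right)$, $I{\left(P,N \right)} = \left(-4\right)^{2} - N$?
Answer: $-4830$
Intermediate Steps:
$I{\left(P,N \right)} = 16 - N$
$a = 4830$ ($a = \left(16 - 1\right) \left(-23\right) \left(-14\right) = 15 \left(-23\right) \left(-14\right) = \left(-345\right) \left(-14\right) = 4830$)
$- a = \left(-1\right) 4830 = -4830$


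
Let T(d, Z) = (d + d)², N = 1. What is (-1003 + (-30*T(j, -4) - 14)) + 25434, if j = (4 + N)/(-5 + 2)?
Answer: 72251/3 ≈ 24084.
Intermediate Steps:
j = -5/3 (j = (4 + 1)/(-5 + 2) = 5/(-3) = 5*(-⅓) = -5/3 ≈ -1.6667)
T(d, Z) = 4*d² (T(d, Z) = (2*d)² = 4*d²)
(-1003 + (-30*T(j, -4) - 14)) + 25434 = (-1003 + (-120*(-5/3)² - 14)) + 25434 = (-1003 + (-120*25/9 - 14)) + 25434 = (-1003 + (-30*100/9 - 14)) + 25434 = (-1003 + (-1000/3 - 14)) + 25434 = (-1003 - 1042/3) + 25434 = -4051/3 + 25434 = 72251/3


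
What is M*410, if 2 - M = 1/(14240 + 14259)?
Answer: 23368770/28499 ≈ 819.99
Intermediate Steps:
M = 56997/28499 (M = 2 - 1/(14240 + 14259) = 2 - 1/28499 = 56997/28499 ≈ 2.0000)
M*410 = (56997/28499)*410 = 23368770/28499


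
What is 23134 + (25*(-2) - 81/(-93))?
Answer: 715631/31 ≈ 23085.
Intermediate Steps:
23134 + (25*(-2) - 81/(-93)) = 23134 + (-50 - 81*(-1)/93) = 23134 + (-50 - 1*(-27/31)) = 23134 + (-50 + 27/31) = 23134 - 1523/31 = 715631/31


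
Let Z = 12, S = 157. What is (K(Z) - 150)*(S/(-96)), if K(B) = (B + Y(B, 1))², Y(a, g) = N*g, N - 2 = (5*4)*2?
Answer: -72377/16 ≈ -4523.6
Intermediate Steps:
N = 42 (N = 2 + (5*4)*2 = 2 + 20*2 = 2 + 40 = 42)
Y(a, g) = 42*g
K(B) = (42 + B)² (K(B) = (B + 42*1)² = (B + 42)² = (42 + B)²)
(K(Z) - 150)*(S/(-96)) = ((42 + 12)² - 150)*(157/(-96)) = (54² - 150)*(157*(-1/96)) = (2916 - 150)*(-157/96) = 2766*(-157/96) = -72377/16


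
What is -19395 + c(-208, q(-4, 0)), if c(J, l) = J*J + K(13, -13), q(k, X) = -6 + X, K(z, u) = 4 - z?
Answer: 23860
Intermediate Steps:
c(J, l) = -9 + J² (c(J, l) = J*J + (4 - 1*13) = J² + (4 - 13) = J² - 9 = -9 + J²)
-19395 + c(-208, q(-4, 0)) = -19395 + (-9 + (-208)²) = -19395 + (-9 + 43264) = -19395 + 43255 = 23860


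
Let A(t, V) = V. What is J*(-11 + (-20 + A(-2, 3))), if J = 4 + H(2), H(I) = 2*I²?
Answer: -336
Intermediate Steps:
J = 12 (J = 4 + 2*2² = 4 + 2*4 = 4 + 8 = 12)
J*(-11 + (-20 + A(-2, 3))) = 12*(-11 + (-20 + 3)) = 12*(-11 - 17) = 12*(-28) = -336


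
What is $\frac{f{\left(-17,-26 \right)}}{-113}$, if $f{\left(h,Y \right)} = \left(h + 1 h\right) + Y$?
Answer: $\frac{60}{113} \approx 0.53097$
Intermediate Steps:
$f{\left(h,Y \right)} = Y + 2 h$ ($f{\left(h,Y \right)} = \left(h + h\right) + Y = 2 h + Y = Y + 2 h$)
$\frac{f{\left(-17,-26 \right)}}{-113} = \frac{-26 + 2 \left(-17\right)}{-113} = \left(-26 - 34\right) \left(- \frac{1}{113}\right) = \left(-60\right) \left(- \frac{1}{113}\right) = \frac{60}{113}$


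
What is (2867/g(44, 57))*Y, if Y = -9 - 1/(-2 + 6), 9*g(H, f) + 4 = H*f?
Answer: -954711/10016 ≈ -95.319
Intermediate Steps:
g(H, f) = -4/9 + H*f/9 (g(H, f) = -4/9 + (H*f)/9 = -4/9 + H*f/9)
Y = -37/4 (Y = -9 - 1/4 = -9 - 1*¼ = -9 - ¼ = -37/4 ≈ -9.2500)
(2867/g(44, 57))*Y = (2867/(-4/9 + (⅑)*44*57))*(-37/4) = (2867/(-4/9 + 836/3))*(-37/4) = (2867/(2504/9))*(-37/4) = (2867*(9/2504))*(-37/4) = (25803/2504)*(-37/4) = -954711/10016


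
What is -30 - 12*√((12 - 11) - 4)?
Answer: -30 - 12*I*√3 ≈ -30.0 - 20.785*I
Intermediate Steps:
-30 - 12*√((12 - 11) - 4) = -30 - 12*√(1 - 4) = -30 - 12*I*√3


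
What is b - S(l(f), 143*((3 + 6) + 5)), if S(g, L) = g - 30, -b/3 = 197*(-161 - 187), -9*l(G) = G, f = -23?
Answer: 1851259/9 ≈ 2.0570e+5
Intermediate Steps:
l(G) = -G/9
b = 205668 (b = -591*(-161 - 187) = -591*(-348) = -3*(-68556) = 205668)
S(g, L) = -30 + g
b - S(l(f), 143*((3 + 6) + 5)) = 205668 - (-30 - ⅑*(-23)) = 205668 - (-30 + 23/9) = 205668 - 1*(-247/9) = 205668 + 247/9 = 1851259/9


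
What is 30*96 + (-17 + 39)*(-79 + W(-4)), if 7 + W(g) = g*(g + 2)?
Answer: 1164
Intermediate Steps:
W(g) = -7 + g*(2 + g) (W(g) = -7 + g*(g + 2) = -7 + g*(2 + g))
30*96 + (-17 + 39)*(-79 + W(-4)) = 30*96 + (-17 + 39)*(-79 + (-7 + (-4)² + 2*(-4))) = 2880 + 22*(-79 + (-7 + 16 - 8)) = 2880 + 22*(-79 + 1) = 2880 + 22*(-78) = 2880 - 1716 = 1164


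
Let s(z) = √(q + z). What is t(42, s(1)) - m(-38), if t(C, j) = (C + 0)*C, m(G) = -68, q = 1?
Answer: 1832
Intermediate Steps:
s(z) = √(1 + z)
t(C, j) = C² (t(C, j) = C*C = C²)
t(42, s(1)) - m(-38) = 42² - 1*(-68) = 1764 + 68 = 1832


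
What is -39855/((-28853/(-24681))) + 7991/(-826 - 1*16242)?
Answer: -16789360864663/492463004 ≈ -34093.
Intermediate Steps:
-39855/((-28853/(-24681))) + 7991/(-826 - 1*16242) = -39855/((-28853*(-1/24681))) + 7991/(-826 - 16242) = -39855/28853/24681 + 7991/(-17068) = -39855*24681/28853 + 7991*(-1/17068) = -983661255/28853 - 7991/17068 = -16789360864663/492463004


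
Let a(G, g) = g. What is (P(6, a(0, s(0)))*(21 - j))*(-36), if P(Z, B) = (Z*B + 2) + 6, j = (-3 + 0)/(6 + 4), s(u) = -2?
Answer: 15336/5 ≈ 3067.2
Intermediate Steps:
j = -3/10 ≈ -0.30000
P(Z, B) = 8 + B*Z (P(Z, B) = (B*Z + 2) + 6 = (2 + B*Z) + 6 = 8 + B*Z)
(P(6, a(0, s(0)))*(21 - j))*(-36) = ((8 - 2*6)*(21 - 1*(-3/10)))*(-36) = ((8 - 12)*(21 + 3/10))*(-36) = -4*213/10*(-36) = -426/5*(-36) = 15336/5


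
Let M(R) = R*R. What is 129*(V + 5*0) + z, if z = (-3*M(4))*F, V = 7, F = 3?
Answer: 759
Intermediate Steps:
M(R) = R²
z = -144 (z = -3*4²*3 = -3*16*3 = -48*3 = -144)
129*(V + 5*0) + z = 129*(7 + 5*0) - 144 = 129*(7 + 0) - 144 = 129*7 - 144 = 903 - 144 = 759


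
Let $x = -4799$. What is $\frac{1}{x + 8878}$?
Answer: $\frac{1}{4079} \approx 0.00024516$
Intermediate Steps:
$\frac{1}{x + 8878} = \frac{1}{-4799 + 8878} = \frac{1}{4079}$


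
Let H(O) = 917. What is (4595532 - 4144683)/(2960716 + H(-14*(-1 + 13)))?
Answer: 150283/987211 ≈ 0.15223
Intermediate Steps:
(4595532 - 4144683)/(2960716 + H(-14*(-1 + 13))) = (4595532 - 4144683)/(2960716 + 917) = 450849/2961633 = 450849*(1/2961633) = 150283/987211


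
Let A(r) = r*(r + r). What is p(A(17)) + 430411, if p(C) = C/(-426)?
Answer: 91677254/213 ≈ 4.3041e+5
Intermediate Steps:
A(r) = 2*r**2 (A(r) = r*(2*r) = 2*r**2)
p(C) = -C/426 (p(C) = C*(-1/426) = -C/426)
p(A(17)) + 430411 = -17**2/213 + 430411 = -289/213 + 430411 = 91677254/213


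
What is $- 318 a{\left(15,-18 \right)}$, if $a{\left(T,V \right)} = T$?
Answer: $-4770$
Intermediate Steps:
$- 318 a{\left(15,-18 \right)} = \left(-318\right) 15 = -4770$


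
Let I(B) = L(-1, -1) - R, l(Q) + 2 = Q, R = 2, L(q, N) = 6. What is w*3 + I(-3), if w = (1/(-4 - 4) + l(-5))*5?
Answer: -823/8 ≈ -102.88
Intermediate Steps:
l(Q) = -2 + Q
I(B) = 4 (I(B) = 6 - 1*2 = 6 - 2 = 4)
w = -285/8 (w = (1/(-4 - 4) + (-2 - 5))*5 = (1/(-8) - 7)*5 = (-1/8 - 7)*5 = -57/8*5 = -285/8 ≈ -35.625)
w*3 + I(-3) = -285/8*3 + 4 = -855/8 + 4 = -823/8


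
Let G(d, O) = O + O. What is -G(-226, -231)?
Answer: 462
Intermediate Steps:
G(d, O) = 2*O
-G(-226, -231) = -2*(-231) = -1*(-462) = 462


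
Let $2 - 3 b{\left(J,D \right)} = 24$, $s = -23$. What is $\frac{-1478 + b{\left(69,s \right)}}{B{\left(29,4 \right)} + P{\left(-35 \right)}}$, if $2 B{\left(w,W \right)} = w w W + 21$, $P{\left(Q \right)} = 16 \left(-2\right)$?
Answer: $- \frac{8912}{9963} \approx -0.89451$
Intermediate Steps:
$P{\left(Q \right)} = -32$
$b{\left(J,D \right)} = - \frac{22}{3}$ ($b{\left(J,D \right)} = \frac{2}{3} - 8 = - \frac{22}{3}$)
$B{\left(w,W \right)} = \frac{21}{2} + \frac{W w^{2}}{2}$ ($B{\left(w,W \right)} = \frac{w w W + 21}{2} = \frac{w^{2} W + 21}{2} = \frac{W w^{2} + 21}{2} = \frac{21 + W w^{2}}{2} = \frac{21}{2} + \frac{W w^{2}}{2}$)
$\frac{-1478 + b{\left(69,s \right)}}{B{\left(29,4 \right)} + P{\left(-35 \right)}} = \frac{-1478 - \frac{22}{3}}{\left(\frac{21}{2} + \frac{1}{2} \cdot 4 \cdot 29^{2}\right) - 32} = - \frac{4456}{3 \left(\left(\frac{21}{2} + \frac{1}{2} \cdot 4 \cdot 841\right) - 32\right)} = - \frac{4456}{3 \left(\left(\frac{21}{2} + 1682\right) - 32\right)} = - \frac{4456}{3 \left(\frac{3385}{2} - 32\right)} = - \frac{4456}{3 \cdot \frac{3321}{2}} = \left(- \frac{4456}{3}\right) \frac{2}{3321} = - \frac{8912}{9963}$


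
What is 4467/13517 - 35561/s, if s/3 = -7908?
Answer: 586653145/320677308 ≈ 1.8294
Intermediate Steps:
s = -23724 (s = 3*(-7908) = -23724)
4467/13517 - 35561/s = 4467/13517 - 35561/(-23724) = 4467*(1/13517) - 35561*(-1/23724) = 4467/13517 + 35561/23724 = 586653145/320677308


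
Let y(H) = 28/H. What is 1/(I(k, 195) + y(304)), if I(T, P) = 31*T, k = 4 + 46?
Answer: 76/117807 ≈ 0.00064512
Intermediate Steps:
k = 50
1/(I(k, 195) + y(304)) = 1/(31*50 + 28/304) = 1/(1550 + 28*(1/304)) = 1/(1550 + 7/76) = 1/(117807/76) = 76/117807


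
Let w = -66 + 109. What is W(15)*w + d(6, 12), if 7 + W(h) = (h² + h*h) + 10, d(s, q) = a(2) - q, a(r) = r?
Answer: 19469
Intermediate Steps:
d(s, q) = 2 - q
W(h) = 3 + 2*h² (W(h) = -7 + ((h² + h*h) + 10) = -7 + ((h² + h²) + 10) = -7 + (2*h² + 10) = -7 + (10 + 2*h²) = 3 + 2*h²)
w = 43
W(15)*w + d(6, 12) = (3 + 2*15²)*43 + (2 - 1*12) = (3 + 2*225)*43 + (2 - 12) = (3 + 450)*43 - 10 = 453*43 - 10 = 19479 - 10 = 19469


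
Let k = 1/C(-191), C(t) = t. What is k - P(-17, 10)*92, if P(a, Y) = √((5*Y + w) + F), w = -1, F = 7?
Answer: -1/191 - 184*√14 ≈ -688.47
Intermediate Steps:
k = -1/191 (k = 1/(-191) = -1/191 ≈ -0.0052356)
P(a, Y) = √(6 + 5*Y) (P(a, Y) = √((5*Y - 1) + 7) = √((-1 + 5*Y) + 7) = √(6 + 5*Y))
k - P(-17, 10)*92 = -1/191 - √(6 + 5*10)*92 = -1/191 - √(6 + 50)*92 = -1/191 - √56*92 = -1/191 - 2*√14*92 = -1/191 - 184*√14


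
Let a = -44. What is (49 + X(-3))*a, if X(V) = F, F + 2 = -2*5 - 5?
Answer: -1408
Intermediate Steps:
F = -17 (F = -2 + (-2*5 - 5) = -2 + (-10 - 5) = -2 - 15 = -17)
X(V) = -17
(49 + X(-3))*a = (49 - 17)*(-44) = 32*(-44) = -1408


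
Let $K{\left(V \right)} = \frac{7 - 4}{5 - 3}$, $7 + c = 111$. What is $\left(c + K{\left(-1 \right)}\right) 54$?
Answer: $5697$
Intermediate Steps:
$c = 104$ ($c = -7 + 111 = 104$)
$K{\left(V \right)} = \frac{3}{2}$
$\left(c + K{\left(-1 \right)}\right) 54 = \left(104 + \frac{3}{2}\right) 54 = \frac{211}{2} \cdot 54 = 5697$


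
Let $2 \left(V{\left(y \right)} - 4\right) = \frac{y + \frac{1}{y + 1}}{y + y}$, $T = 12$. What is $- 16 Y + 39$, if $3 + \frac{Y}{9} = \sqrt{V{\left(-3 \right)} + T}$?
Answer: $471 - 12 \sqrt{2346} \approx -110.23$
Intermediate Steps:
$V{\left(y \right)} = 4 + \frac{y + \frac{1}{1 + y}}{4 y}$ ($V{\left(y \right)} = 4 + \frac{\left(y + \frac{1}{y + 1}\right) \frac{1}{y + y}}{2} = 4 + \frac{\left(y + \frac{1}{1 + y}\right) \frac{1}{2 y}}{2} = 4 + \frac{\frac{1}{2} \frac{1}{y} \left(y + \frac{1}{1 + y}\right)}{2} = 4 + \frac{y + \frac{1}{1 + y}}{4 y}$)
$Y = -27 + \frac{3 \sqrt{2346}}{4}$ ($Y = -27 + 9 \sqrt{\frac{1 + 17 \left(-3\right) + 17 \left(-3\right)^{2}}{4 \left(-3\right) \left(1 - 3\right)} + 12} = -27 + 9 \sqrt{\frac{1}{4} \left(- \frac{1}{3}\right) \frac{1}{-2} \left(1 - 51 + 17 \cdot 9\right) + 12} = -27 + 9 \sqrt{\frac{1}{4} \left(- \frac{1}{3}\right) \left(- \frac{1}{2}\right) \left(1 - 51 + 153\right) + 12} = -27 + 9 \sqrt{\frac{1}{4} \left(- \frac{1}{3}\right) \left(- \frac{1}{2}\right) 103 + 12} = -27 + 9 \sqrt{\frac{103}{24} + 12} = -27 + 9 \sqrt{\frac{391}{24}} = -27 + 9 \frac{\sqrt{2346}}{12} = -27 + \frac{3 \sqrt{2346}}{4} \approx 9.3266$)
$- 16 Y + 39 = - 16 \left(-27 + \frac{3 \sqrt{2346}}{4}\right) + 39 = \left(432 - 12 \sqrt{2346}\right) + 39 = 471 - 12 \sqrt{2346}$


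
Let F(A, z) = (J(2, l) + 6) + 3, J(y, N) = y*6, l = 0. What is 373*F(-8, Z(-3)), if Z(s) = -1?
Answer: 7833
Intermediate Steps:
J(y, N) = 6*y
F(A, z) = 21 (F(A, z) = (6*2 + 6) + 3 = (12 + 6) + 3 = 18 + 3 = 21)
373*F(-8, Z(-3)) = 373*21 = 7833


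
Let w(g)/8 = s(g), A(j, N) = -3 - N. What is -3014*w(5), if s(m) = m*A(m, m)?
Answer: 964480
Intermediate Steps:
s(m) = m*(-3 - m)
w(g) = -8*g*(3 + g) (w(g) = 8*(-g*(3 + g)) = -8*g*(3 + g))
-3014*w(5) = -(-24112)*5*(3 + 5) = -(-24112)*5*8 = -3014*(-320) = 964480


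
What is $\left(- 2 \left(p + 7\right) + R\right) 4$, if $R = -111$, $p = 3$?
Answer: $-524$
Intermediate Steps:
$\left(- 2 \left(p + 7\right) + R\right) 4 = \left(- 2 \left(3 + 7\right) - 111\right) 4 = \left(\left(-2\right) 10 - 111\right) 4 = \left(-20 - 111\right) 4 = \left(-131\right) 4 = -524$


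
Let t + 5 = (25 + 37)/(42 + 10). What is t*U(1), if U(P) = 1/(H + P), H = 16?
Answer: -99/442 ≈ -0.22398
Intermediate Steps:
U(P) = 1/(16 + P)
t = -99/26 (t = -5 + (25 + 37)/(42 + 10) = -5 + 62/52 = -5 + 62*(1/52) = -5 + 31/26 = -99/26 ≈ -3.8077)
t*U(1) = -99/(26*(16 + 1)) = -99/26/17 = -99/26*1/17 = -99/442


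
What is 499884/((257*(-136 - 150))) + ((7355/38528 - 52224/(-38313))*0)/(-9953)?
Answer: -22722/3341 ≈ -6.8010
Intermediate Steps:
499884/((257*(-136 - 150))) + ((7355/38528 - 52224/(-38313))*0)/(-9953) = 499884/((257*(-286))) + ((7355*(1/38528) - 52224*(-1/38313))*0)*(-1/9953) = 499884/(-73502) + ((7355/38528 + 17408/12771)*0)*(-1/9953) = 499884*(-1/73502) + ((17782003/11442816)*0)*(-1/9953) = -22722/3341 + 0*(-1/9953) = -22722/3341 + 0 = -22722/3341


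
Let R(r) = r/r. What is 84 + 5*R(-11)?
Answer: 89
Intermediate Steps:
R(r) = 1
84 + 5*R(-11) = 84 + 5*1 = 84 + 5 = 89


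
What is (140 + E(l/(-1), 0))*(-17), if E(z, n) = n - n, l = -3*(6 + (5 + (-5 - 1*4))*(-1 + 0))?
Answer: -2380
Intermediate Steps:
l = -30 (l = -3*(6 + (5 + (-5 - 4))*(-1)) = -3*(6 + (5 - 9)*(-1)) = -3*(6 - 4*(-1)) = -3*(6 + 4) = -3*10 = -30)
E(z, n) = 0
(140 + E(l/(-1), 0))*(-17) = (140 + 0)*(-17) = 140*(-17) = -2380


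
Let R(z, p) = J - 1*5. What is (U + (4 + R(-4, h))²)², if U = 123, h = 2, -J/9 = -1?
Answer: 34969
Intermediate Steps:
J = 9 (J = -9*(-1) = 9)
R(z, p) = 4 (R(z, p) = 9 - 1*5 = 9 - 5 = 4)
(U + (4 + R(-4, h))²)² = (123 + (4 + 4)²)² = (123 + 8²)² = (123 + 64)² = 187² = 34969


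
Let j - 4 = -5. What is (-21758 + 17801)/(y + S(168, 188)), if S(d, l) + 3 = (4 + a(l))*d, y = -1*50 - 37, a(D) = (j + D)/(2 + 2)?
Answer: -1319/2812 ≈ -0.46906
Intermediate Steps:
j = -1 (j = 4 - 5 = -1)
a(D) = -¼ + D/4 (a(D) = (-1 + D)/(2 + 2) = (-1 + D)/4 = (-1 + D)*(¼) = -¼ + D/4)
y = -87 (y = -50 - 37 = -87)
S(d, l) = -3 + d*(15/4 + l/4) (S(d, l) = -3 + (4 + (-¼ + l/4))*d = -3 + (15/4 + l/4)*d = -3 + d*(15/4 + l/4))
(-21758 + 17801)/(y + S(168, 188)) = (-21758 + 17801)/(-87 + (-3 + (15/4)*168 + (¼)*168*188)) = -3957/(-87 + (-3 + 630 + 7896)) = -3957/(-87 + 8523) = -3957/8436 = -3957*1/8436 = -1319/2812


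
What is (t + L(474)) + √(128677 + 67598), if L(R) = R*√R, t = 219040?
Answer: 219040 + 5*√7851 + 474*√474 ≈ 2.2980e+5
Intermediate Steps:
L(R) = R^(3/2)
(t + L(474)) + √(128677 + 67598) = (219040 + 474^(3/2)) + √(128677 + 67598) = (219040 + 474*√474) + √196275 = (219040 + 474*√474) + 5*√7851 = 219040 + 5*√7851 + 474*√474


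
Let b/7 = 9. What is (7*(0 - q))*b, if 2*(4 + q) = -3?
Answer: 4851/2 ≈ 2425.5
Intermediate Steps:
q = -11/2 (q = -4 + (½)*(-3) = -4 - 3/2 = -11/2 ≈ -5.5000)
b = 63 (b = 7*9 = 63)
(7*(0 - q))*b = (7*(0 - 1*(-11/2)))*63 = (7*(0 + 11/2))*63 = (7*(11/2))*63 = (77/2)*63 = 4851/2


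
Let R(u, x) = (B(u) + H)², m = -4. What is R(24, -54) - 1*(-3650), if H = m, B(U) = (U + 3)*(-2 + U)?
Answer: 351750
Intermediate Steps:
B(U) = (-2 + U)*(3 + U) (B(U) = (3 + U)*(-2 + U) = (-2 + U)*(3 + U))
H = -4
R(u, x) = (-10 + u + u²)² (R(u, x) = ((-6 + u + u²) - 4)² = (-10 + u + u²)²)
R(24, -54) - 1*(-3650) = (-10 + 24 + 24²)² - 1*(-3650) = (-10 + 24 + 576)² + 3650 = 590² + 3650 = 348100 + 3650 = 351750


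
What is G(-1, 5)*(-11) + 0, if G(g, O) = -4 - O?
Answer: 99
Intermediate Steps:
G(-1, 5)*(-11) + 0 = (-4 - 1*5)*(-11) + 0 = (-4 - 5)*(-11) + 0 = -9*(-11) + 0 = 99 + 0 = 99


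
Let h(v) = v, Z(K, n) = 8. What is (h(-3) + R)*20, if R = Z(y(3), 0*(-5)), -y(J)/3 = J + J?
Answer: 100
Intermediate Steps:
y(J) = -6*J (y(J) = -3*(J + J) = -6*J)
R = 8
(h(-3) + R)*20 = (-3 + 8)*20 = 5*20 = 100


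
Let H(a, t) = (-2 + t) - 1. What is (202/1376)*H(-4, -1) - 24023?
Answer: -4132057/172 ≈ -24024.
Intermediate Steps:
H(a, t) = -3 + t
(202/1376)*H(-4, -1) - 24023 = (202/1376)*(-3 - 1) - 24023 = (202*(1/1376))*(-4) - 24023 = (101/688)*(-4) - 24023 = -101/172 - 24023 = -4132057/172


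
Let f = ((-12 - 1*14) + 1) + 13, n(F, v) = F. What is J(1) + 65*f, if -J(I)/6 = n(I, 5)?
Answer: -786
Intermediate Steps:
J(I) = -6*I
f = -12 (f = ((-12 - 14) + 1) + 13 = (-26 + 1) + 13 = -25 + 13 = -12)
J(1) + 65*f = -6*1 + 65*(-12) = -6 - 780 = -786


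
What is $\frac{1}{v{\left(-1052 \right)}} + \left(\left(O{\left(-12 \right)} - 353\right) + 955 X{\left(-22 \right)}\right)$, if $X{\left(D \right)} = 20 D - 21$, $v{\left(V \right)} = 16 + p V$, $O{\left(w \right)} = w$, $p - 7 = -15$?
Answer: $- \frac{3715307839}{8432} \approx -4.4062 \cdot 10^{5}$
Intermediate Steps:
$p = -8$ ($p = 7 - 15 = -8$)
$v{\left(V \right)} = 16 - 8 V$
$X{\left(D \right)} = -21 + 20 D$
$\frac{1}{v{\left(-1052 \right)}} + \left(\left(O{\left(-12 \right)} - 353\right) + 955 X{\left(-22 \right)}\right) = \frac{1}{16 - -8416} + \left(\left(-12 - 353\right) + 955 \left(-21 + 20 \left(-22\right)\right)\right) = \frac{1}{16 + 8416} + \left(\left(-12 - 353\right) + 955 \left(-21 - 440\right)\right) = \frac{1}{8432} + \left(-365 + 955 \left(-461\right)\right) = \frac{1}{8432} - 440620 = - \frac{3715307839}{8432}$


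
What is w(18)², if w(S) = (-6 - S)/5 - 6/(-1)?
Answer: 36/25 ≈ 1.4400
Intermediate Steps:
w(S) = 24/5 - S/5 (w(S) = (-6 - S)*(⅕) - 6*(-1) = (-6/5 - S/5) + 6 = 24/5 - S/5)
w(18)² = (24/5 - ⅕*18)² = (24/5 - 18/5)² = (6/5)² = 36/25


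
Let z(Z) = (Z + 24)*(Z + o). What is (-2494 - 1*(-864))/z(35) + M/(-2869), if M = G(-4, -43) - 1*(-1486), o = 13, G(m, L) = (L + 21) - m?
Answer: -4416923/4062504 ≈ -1.0872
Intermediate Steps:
G(m, L) = 21 + L - m (G(m, L) = (21 + L) - m = 21 + L - m)
z(Z) = (13 + Z)*(24 + Z) (z(Z) = (Z + 24)*(Z + 13) = (24 + Z)*(13 + Z) = (13 + Z)*(24 + Z))
M = 1468 (M = (21 - 43 - 1*(-4)) - 1*(-1486) = (21 - 43 + 4) + 1486 = -18 + 1486 = 1468)
(-2494 - 1*(-864))/z(35) + M/(-2869) = (-2494 - 1*(-864))/(312 + 35² + 37*35) + 1468/(-2869) = (-2494 + 864)/(312 + 1225 + 1295) + 1468*(-1/2869) = -1630/2832 - 1468/2869 = -1630*1/2832 - 1468/2869 = -815/1416 - 1468/2869 = -4416923/4062504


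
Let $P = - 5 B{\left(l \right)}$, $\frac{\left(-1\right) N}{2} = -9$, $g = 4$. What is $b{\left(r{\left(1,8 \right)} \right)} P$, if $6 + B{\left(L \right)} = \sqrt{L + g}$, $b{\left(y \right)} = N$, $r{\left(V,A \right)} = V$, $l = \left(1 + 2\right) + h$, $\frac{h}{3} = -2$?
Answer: $450$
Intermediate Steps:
$h = -6$ ($h = 3 \left(-2\right) = -6$)
$l = -3$ ($l = \left(1 + 2\right) - 6 = 3 - 6 = -3$)
$N = 18$ ($N = \left(-2\right) \left(-9\right) = 18$)
$b{\left(y \right)} = 18$
$B{\left(L \right)} = -6 + \sqrt{4 + L}$ ($B{\left(L \right)} = -6 + \sqrt{L + 4} = -6 + \sqrt{4 + L}$)
$P = 25$ ($P = - 5 \left(-6 + \sqrt{4 - 3}\right) = - 5 \left(-6 + \sqrt{1}\right) = - 5 \left(-6 + 1\right) = \left(-5\right) \left(-5\right) = 25$)
$b{\left(r{\left(1,8 \right)} \right)} P = 18 \cdot 25 = 450$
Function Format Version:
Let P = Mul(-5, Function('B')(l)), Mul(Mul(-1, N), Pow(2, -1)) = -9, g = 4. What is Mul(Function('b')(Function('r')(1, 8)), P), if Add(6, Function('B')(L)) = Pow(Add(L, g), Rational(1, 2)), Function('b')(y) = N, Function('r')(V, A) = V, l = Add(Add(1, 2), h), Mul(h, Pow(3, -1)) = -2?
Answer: 450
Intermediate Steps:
h = -6 (h = Mul(3, -2) = -6)
l = -3 (l = Add(Add(1, 2), -6) = Add(3, -6) = -3)
N = 18 (N = Mul(-2, -9) = 18)
Function('b')(y) = 18
Function('B')(L) = Add(-6, Pow(Add(4, L), Rational(1, 2))) (Function('B')(L) = Add(-6, Pow(Add(L, 4), Rational(1, 2))) = Add(-6, Pow(Add(4, L), Rational(1, 2))))
P = 25 (P = Mul(-5, Add(-6, Pow(Add(4, -3), Rational(1, 2)))) = Mul(-5, Add(-6, Pow(1, Rational(1, 2)))) = Mul(-5, Add(-6, 1)) = Mul(-5, -5) = 25)
Mul(Function('b')(Function('r')(1, 8)), P) = Mul(18, 25) = 450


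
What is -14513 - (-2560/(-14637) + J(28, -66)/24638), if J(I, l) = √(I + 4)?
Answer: -212429341/14637 - 2*√2/12319 ≈ -14513.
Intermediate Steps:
J(I, l) = √(4 + I)
-14513 - (-2560/(-14637) + J(28, -66)/24638) = -14513 - (-2560/(-14637) + √(4 + 28)/24638) = -14513 - (-2560*(-1/14637) + √32*(1/24638)) = -14513 - (2560/14637 + (4*√2)*(1/24638)) = -14513 - (2560/14637 + 2*√2/12319) = -14513 + (-2560/14637 - 2*√2/12319) = -212429341/14637 - 2*√2/12319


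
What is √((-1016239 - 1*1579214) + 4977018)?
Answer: √2381565 ≈ 1543.2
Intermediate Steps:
√((-1016239 - 1*1579214) + 4977018) = √((-1016239 - 1579214) + 4977018) = √(-2595453 + 4977018) = √2381565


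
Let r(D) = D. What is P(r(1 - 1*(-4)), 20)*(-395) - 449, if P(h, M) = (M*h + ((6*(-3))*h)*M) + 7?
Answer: 668286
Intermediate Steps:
P(h, M) = 7 - 17*M*h (P(h, M) = (M*h + (-18*h)*M) + 7 = (M*h - 18*M*h) + 7 = -17*M*h + 7 = 7 - 17*M*h)
P(r(1 - 1*(-4)), 20)*(-395) - 449 = (7 - 17*20*(1 - 1*(-4)))*(-395) - 449 = (7 - 17*20*(1 + 4))*(-395) - 449 = (7 - 17*20*5)*(-395) - 449 = (7 - 1700)*(-395) - 449 = -1693*(-395) - 449 = 668735 - 449 = 668286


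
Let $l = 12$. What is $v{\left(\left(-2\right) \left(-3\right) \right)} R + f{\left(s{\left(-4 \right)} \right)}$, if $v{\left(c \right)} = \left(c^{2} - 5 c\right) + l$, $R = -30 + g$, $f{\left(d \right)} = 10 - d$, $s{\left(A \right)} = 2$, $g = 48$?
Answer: $332$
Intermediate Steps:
$R = 18$ ($R = -30 + 48 = 18$)
$v{\left(c \right)} = 12 + c^{2} - 5 c$ ($v{\left(c \right)} = \left(c^{2} - 5 c\right) + 12 = 12 + c^{2} - 5 c$)
$v{\left(\left(-2\right) \left(-3\right) \right)} R + f{\left(s{\left(-4 \right)} \right)} = \left(12 + \left(\left(-2\right) \left(-3\right)\right)^{2} - 5 \left(\left(-2\right) \left(-3\right)\right)\right) 18 + \left(10 - 2\right) = \left(12 + 6^{2} - 30\right) 18 + \left(10 - 2\right) = \left(12 + 36 - 30\right) 18 + 8 = 18 \cdot 18 + 8 = 324 + 8 = 332$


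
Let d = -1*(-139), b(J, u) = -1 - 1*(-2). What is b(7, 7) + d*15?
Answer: 2086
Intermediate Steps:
b(J, u) = 1 (b(J, u) = -1 + 2 = 1)
d = 139
b(7, 7) + d*15 = 1 + 139*15 = 1 + 2085 = 2086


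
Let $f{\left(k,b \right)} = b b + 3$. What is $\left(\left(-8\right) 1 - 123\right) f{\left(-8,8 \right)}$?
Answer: $-8777$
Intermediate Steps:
$f{\left(k,b \right)} = 3 + b^{2}$ ($f{\left(k,b \right)} = b^{2} + 3 = 3 + b^{2}$)
$\left(\left(-8\right) 1 - 123\right) f{\left(-8,8 \right)} = \left(\left(-8\right) 1 - 123\right) \left(3 + 8^{2}\right) = \left(-8 - 123\right) \left(3 + 64\right) = \left(-131\right) 67 = -8777$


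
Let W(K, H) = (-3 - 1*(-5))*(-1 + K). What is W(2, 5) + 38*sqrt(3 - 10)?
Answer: 2 + 38*I*sqrt(7) ≈ 2.0 + 100.54*I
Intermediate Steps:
W(K, H) = -2 + 2*K (W(K, H) = (-3 + 5)*(-1 + K) = 2*(-1 + K) = -2 + 2*K)
W(2, 5) + 38*sqrt(3 - 10) = (-2 + 2*2) + 38*sqrt(3 - 10) = (-2 + 4) + 38*sqrt(-7) = 2 + 38*(I*sqrt(7)) = 2 + 38*I*sqrt(7)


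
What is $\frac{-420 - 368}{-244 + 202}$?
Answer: $\frac{394}{21} \approx 18.762$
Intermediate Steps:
$\frac{-420 - 368}{-244 + 202} = - \frac{788}{-42} = \left(-788\right) \left(- \frac{1}{42}\right) = \frac{394}{21}$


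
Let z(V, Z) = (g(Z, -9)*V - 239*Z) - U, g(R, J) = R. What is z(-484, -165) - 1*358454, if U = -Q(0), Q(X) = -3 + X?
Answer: -239162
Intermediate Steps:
U = 3 (U = -(-3 + 0) = -1*(-3) = 3)
z(V, Z) = -3 - 239*Z + V*Z (z(V, Z) = (Z*V - 239*Z) - 1*3 = (V*Z - 239*Z) - 3 = (-239*Z + V*Z) - 3 = -3 - 239*Z + V*Z)
z(-484, -165) - 1*358454 = (-3 - 239*(-165) - 484*(-165)) - 1*358454 = (-3 + 39435 + 79860) - 358454 = 119292 - 358454 = -239162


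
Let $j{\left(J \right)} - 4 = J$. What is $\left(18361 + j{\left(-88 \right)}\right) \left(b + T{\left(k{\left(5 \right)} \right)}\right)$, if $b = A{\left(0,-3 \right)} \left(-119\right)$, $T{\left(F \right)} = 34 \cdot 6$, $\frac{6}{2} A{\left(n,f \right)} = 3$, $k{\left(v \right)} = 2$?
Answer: $1553545$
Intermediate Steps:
$A{\left(n,f \right)} = 1$ ($A{\left(n,f \right)} = \frac{1}{3} \cdot 3 = 1$)
$T{\left(F \right)} = 204$
$b = -119$ ($b = 1 \left(-119\right) = -119$)
$j{\left(J \right)} = 4 + J$
$\left(18361 + j{\left(-88 \right)}\right) \left(b + T{\left(k{\left(5 \right)} \right)}\right) = \left(18361 + \left(4 - 88\right)\right) \left(-119 + 204\right) = \left(18361 - 84\right) 85 = 18277 \cdot 85 = 1553545$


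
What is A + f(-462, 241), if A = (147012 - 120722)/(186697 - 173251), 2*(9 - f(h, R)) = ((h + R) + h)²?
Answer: -3136058243/13446 ≈ -2.3323e+5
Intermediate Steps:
f(h, R) = 9 - (R + 2*h)²/2 (f(h, R) = 9 - ((h + R) + h)²/2 = 9 - ((R + h) + h)²/2 = 9 - (R + 2*h)²/2)
A = 13145/6723 (A = 26290/13446 = 26290*(1/13446) = 13145/6723 ≈ 1.9552)
A + f(-462, 241) = 13145/6723 + (9 - (241 + 2*(-462))²/2) = 13145/6723 + (9 - (241 - 924)²/2) = 13145/6723 + (9 - ½*(-683)²) = 13145/6723 + (9 - ½*466489) = 13145/6723 + (9 - 466489/2) = 13145/6723 - 466471/2 = -3136058243/13446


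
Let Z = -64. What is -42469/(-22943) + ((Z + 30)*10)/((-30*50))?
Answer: 3575206/1720725 ≈ 2.0777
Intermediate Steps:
-42469/(-22943) + ((Z + 30)*10)/((-30*50)) = -42469/(-22943) + ((-64 + 30)*10)/((-30*50)) = -42469*(-1/22943) - 34*10/(-1500) = 42469/22943 - 340*(-1/1500) = 42469/22943 + 17/75 = 3575206/1720725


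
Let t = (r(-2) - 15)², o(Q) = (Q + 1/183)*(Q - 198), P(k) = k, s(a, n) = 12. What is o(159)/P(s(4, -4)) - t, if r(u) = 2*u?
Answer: -321263/366 ≈ -877.77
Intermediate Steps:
o(Q) = (-198 + Q)*(1/183 + Q) (o(Q) = (Q + 1/183)*(-198 + Q) = (1/183 + Q)*(-198 + Q) = (-198 + Q)*(1/183 + Q))
t = 361 (t = (2*(-2) - 15)² = (-4 - 15)² = (-19)² = 361)
o(159)/P(s(4, -4)) - t = (-66/61 + 159² - 36233/183*159)/12 - 1*361 = (-66/61 + 25281 - 1920349/61)*(1/12) - 361 = -378274/61*1/12 - 361 = -189137/366 - 361 = -321263/366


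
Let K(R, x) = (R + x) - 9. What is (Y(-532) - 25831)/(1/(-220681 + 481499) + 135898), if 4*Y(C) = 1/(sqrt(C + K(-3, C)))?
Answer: -6737189758/35444644565 - 130409*I*sqrt(269)/38138437551940 ≈ -0.19008 - 5.6082e-8*I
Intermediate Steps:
K(R, x) = -9 + R + x
Y(C) = 1/(4*sqrt(-12 + 2*C)) (Y(C) = 1/(4*(sqrt(C + (-9 - 3 + C)))) = 1/(4*(sqrt(C + (-12 + C)))) = 1/(4*(sqrt(-12 + 2*C))) = 1/(4*sqrt(-12 + 2*C)))
(Y(-532) - 25831)/(1/(-220681 + 481499) + 135898) = (sqrt(2)/(8*sqrt(-6 - 532)) - 25831)/(1/(-220681 + 481499) + 135898) = (sqrt(2)/(8*sqrt(-538)) - 25831)/(1/260818 + 135898) = (sqrt(2)*(-I*sqrt(538)/538)/8 - 25831)/(1/260818 + 135898) = (-I*sqrt(269)/2152 - 25831)/(35444644565/260818) = (-25831 - I*sqrt(269)/2152)*(260818/35444644565) = -6737189758/35444644565 - 130409*I*sqrt(269)/38138437551940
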